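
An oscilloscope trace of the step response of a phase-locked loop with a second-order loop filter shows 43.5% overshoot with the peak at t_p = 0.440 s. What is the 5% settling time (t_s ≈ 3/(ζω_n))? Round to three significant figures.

From the overshoot, ζ = −ln(OS)/√(π²+ln²(OS)) = 0.256.
From t_p = π/ω_d, ω_d = π/0.440 = 7.14 rad/s, so ω_n = ω_d/√(1−ζ²) = 7.39 rad/s.
t_s ≈ 3/(ζω_n) = 3/(0.256·7.39) = 1.59 s.

t_s ≈ 1.59 s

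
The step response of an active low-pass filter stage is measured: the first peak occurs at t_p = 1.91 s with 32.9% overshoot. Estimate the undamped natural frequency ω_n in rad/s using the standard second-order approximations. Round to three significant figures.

The overshoot fixes ζ = −ln(OS)/√(π²+ln²(OS)) = 0.334.
From t_p = π/ω_d, ω_d = π/1.91 = 1.64 rad/s, so ω_n = ω_d/√(1−ζ²) = 1.74 rad/s.

ω_n ≈ 1.74 rad/s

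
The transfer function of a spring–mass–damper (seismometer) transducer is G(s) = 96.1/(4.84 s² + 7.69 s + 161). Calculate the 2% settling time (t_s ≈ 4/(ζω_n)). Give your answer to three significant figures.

t_s ≈ 5.04 s

Dividing through by 4.84: denominator becomes s² + 1.589 s + 33.26.
So ω_n = √33.26 = 5.77 rad/s and ζ = 1.589/(2·5.77) = 0.138.
t_s ≈ 4/(ζω_n) = 5.04 s.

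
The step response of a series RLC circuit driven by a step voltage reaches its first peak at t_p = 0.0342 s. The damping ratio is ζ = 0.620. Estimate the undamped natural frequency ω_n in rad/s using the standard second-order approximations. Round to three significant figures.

ω_n ≈ 117 rad/s

Peak time t_p = π/ω_d, so ω_d = π/t_p = π/0.0342 = 91.9 rad/s.
ω_n = ω_d/√(1−ζ²) = 91.9/√0.616 = 117 rad/s.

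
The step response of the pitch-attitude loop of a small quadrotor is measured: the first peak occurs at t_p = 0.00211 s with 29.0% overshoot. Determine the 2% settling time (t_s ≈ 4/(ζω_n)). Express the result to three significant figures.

t_s ≈ 0.00682 s

ζ from %OS: ζ = |ln 0.290|/√(π²+ln²0.290) = 0.367.
t_p = π/ω_d ⇒ ω_d = 1490 rad/s; then ω_n = ω_d/√(1−ζ²) = 1600 rad/s.
t_s ≈ 4/(ζω_n) = 4/(0.367·1600) = 0.00682 s.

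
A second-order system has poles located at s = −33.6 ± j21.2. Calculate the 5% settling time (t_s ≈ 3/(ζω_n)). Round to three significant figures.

For poles at −σ ± jω_d, ζω_n = σ = 33.6, so t_s ≈ 3/σ = 0.0893 s.

t_s ≈ 0.0893 s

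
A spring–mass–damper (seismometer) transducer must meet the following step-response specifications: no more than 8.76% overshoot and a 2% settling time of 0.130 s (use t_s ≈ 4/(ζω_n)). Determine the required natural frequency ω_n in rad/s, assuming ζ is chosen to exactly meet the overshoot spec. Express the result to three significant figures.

ζ = −ln(OS)/√(π² + (ln OS)²). With OS = 0.0876, ln OS = −2.435 and ζ = 2.435/3.975 = 0.613.
From t_s ≈ 4/(ζω_n): ω_n = 4/(ζ·t_s) = 4/(0.613·0.130) = 50.2 rad/s.

ω_n ≈ 50.2 rad/s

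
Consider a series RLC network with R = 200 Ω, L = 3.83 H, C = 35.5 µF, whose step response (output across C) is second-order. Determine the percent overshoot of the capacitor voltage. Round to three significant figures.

For a series RLC circuit (capacitor voltage as output), ω_n = 1/√(LC) = 1/√(3.83 H · 35.5 µF) = 85.8 rad/s.
ζ = (R/2)·√(C/L) = (200/2)·√(35.5 µF/3.83 H) = 0.304.
%OS = 100 e^{−πζ/√(1−ζ²)} with ζ = 0.304 gives 36.6%.

%OS ≈ 36.6%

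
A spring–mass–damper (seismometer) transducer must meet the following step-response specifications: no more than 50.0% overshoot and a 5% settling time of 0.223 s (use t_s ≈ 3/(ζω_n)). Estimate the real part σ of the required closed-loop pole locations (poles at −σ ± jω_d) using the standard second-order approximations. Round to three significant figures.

The settling-time spec alone fixes σ = ζω_n = 3/t_s = 3/0.223 = 13.5.
(Overshoot then fixes ζ = 0.215 and hence ω_d = σ·√(1−ζ²)/ζ = 61.0 rad/s.)

σ ≈ 13.5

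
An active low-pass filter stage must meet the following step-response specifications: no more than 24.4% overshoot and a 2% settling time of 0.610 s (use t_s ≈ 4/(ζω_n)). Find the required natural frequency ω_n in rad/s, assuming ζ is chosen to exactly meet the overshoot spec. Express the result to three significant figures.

Inverting the overshoot relation: ζ = |ln 0.244|/√(π² + ln²0.244) = 0.410.
Then ω_n = 4/(ζ t_s) = 4/(0.410 × 0.610) = 16.0 rad/s.

ω_n ≈ 16.0 rad/s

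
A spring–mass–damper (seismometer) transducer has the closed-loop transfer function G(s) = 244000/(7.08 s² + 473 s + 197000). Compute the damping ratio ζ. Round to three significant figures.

Dividing through by 7.08: denominator becomes s² + 66.81 s + 27820.
So ω_n = √27820 = 167 rad/s and ζ = 66.81/(2·167) = 0.200.

ζ ≈ 0.200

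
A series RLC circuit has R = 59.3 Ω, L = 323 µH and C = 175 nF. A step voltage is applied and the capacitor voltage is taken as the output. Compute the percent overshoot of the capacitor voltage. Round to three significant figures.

For a series RLC circuit (capacitor voltage as output), ω_n = 1/√(LC) = 1/√(323 µH · 175 nF) = 133000 rad/s.
ζ = (R/2)·√(C/L) = (59.3/2)·√(175 nF/323 µH) = 0.690.
Overshoot: exp(−π·0.690/√(1−0.690²)) = 0.0500, i.e. 5.00%.

%OS ≈ 5.00%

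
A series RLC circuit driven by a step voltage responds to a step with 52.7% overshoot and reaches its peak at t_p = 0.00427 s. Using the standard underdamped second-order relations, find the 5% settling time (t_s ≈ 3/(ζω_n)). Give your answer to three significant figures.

t_s ≈ 0.0200 s

ζ from %OS: ζ = |ln 0.527|/√(π²+ln²0.527) = 0.200.
From t_p = π/ω_d, ω_d = π/0.00427 = 736 rad/s, so ω_n = ω_d/√(1−ζ²) = 751 rad/s.
t_s ≈ 3/(ζω_n) = 3/(0.200·751) = 0.0200 s.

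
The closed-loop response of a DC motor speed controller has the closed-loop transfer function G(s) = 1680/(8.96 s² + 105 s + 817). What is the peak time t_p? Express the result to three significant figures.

Dividing through by 8.96: denominator becomes s² + 11.72 s + 91.18.
So ω_n = √91.18 = 9.55 rad/s and ζ = 11.72/(2·9.55) = 0.614.
ω_d = ω_n√(1−ζ²) = 7.54 rad/s. t_p = π/ω_d = 0.417 s.

t_p ≈ 0.417 s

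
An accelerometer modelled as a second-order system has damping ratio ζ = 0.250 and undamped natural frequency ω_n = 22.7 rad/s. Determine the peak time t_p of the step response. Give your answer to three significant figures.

t_p ≈ 0.143 s

The damped frequency is ω_d = ω_n√(1−ζ²) = 22.7·√(1−0.0625) = 22.0 rad/s.
Peak time t_p = π/ω_d = π/22.0 = 0.143 s.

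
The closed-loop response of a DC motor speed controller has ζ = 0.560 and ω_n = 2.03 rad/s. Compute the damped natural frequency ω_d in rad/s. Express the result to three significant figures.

ω_d ≈ 1.68 rad/s

ω_d = ω_n√(1−ζ²) = 2.03·√0.686 = 1.68 rad/s.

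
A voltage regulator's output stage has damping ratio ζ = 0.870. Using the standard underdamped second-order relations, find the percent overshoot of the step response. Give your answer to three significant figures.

For an underdamped second-order system, %OS = 100·exp(−πζ/√(1−ζ²)).
πζ/√(1−ζ²) = π·0.870/√(1−0.757) = 5.543, so %OS = 100·e^(−5.543) = 0.391%.

%OS ≈ 0.391%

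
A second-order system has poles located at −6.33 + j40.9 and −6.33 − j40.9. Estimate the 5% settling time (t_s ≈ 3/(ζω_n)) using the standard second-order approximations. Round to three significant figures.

For poles at −σ ± jω_d, ζω_n = σ = 6.33, so t_s ≈ 3/σ = 0.474 s.

t_s ≈ 0.474 s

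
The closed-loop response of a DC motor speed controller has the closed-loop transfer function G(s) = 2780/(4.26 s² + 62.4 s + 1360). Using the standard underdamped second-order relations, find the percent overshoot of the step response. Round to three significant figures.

%OS ≈ 24.4%

Dividing through by 4.26: denominator becomes s² + 14.65 s + 319.2.
So ω_n = √319.2 = 17.9 rad/s and ζ = 14.65/(2·17.9) = 0.410.
%OS = 100 e^{−πζ/√(1−ζ²)} with ζ = 0.410 gives 24.4%.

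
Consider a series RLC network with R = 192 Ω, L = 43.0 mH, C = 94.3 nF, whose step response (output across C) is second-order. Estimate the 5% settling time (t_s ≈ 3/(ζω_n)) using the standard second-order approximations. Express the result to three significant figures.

For a series RLC circuit (capacitor voltage as output), ω_n = 1/√(LC) = 1/√(43.0 mH · 94.3 nF) = 15700 rad/s.
ζ = (R/2)·√(C/L) = (192/2)·√(94.3 nF/43.0 mH) = 0.142.
t_s ≈ 3/(ζω_n) = 0.00134 s.

t_s ≈ 0.00134 s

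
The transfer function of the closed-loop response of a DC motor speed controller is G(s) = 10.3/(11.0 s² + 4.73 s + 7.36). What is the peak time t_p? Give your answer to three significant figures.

Dividing through by 11.0: denominator becomes s² + 0.4300 s + 0.6691.
So ω_n = √0.6691 = 0.818 rad/s and ζ = 0.4300/(2·0.818) = 0.263.
ω_d = 0.818·√(1 − 0.263²) = 0.789 rad/s. t_p = π/ω_d = 3.98 s.

t_p ≈ 3.98 s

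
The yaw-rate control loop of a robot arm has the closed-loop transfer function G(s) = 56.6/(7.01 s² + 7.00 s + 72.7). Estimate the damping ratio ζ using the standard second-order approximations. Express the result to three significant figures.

Dividing through by 7.01: denominator becomes s² + 0.9986 s + 10.37.
So ω_n = √10.37 = 3.22 rad/s and ζ = 0.9986/(2·3.22) = 0.155.

ζ ≈ 0.155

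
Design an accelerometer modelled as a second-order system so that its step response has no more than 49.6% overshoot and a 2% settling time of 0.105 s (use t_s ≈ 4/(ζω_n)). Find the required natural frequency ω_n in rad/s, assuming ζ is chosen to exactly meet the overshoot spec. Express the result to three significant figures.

ζ = −ln(OS)/√(π² + (ln OS)²). With OS = 0.496, ln OS = −0.7012 and ζ = 0.7012/3.219 = 0.218.
Then ω_n = 4/(ζ t_s) = 4/(0.218 × 0.105) = 175 rad/s.

ω_n ≈ 175 rad/s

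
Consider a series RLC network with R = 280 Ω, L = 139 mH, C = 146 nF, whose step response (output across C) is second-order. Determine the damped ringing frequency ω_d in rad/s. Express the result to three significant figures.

For a series RLC circuit (capacitor voltage as output), ω_n = 1/√(LC) = 1/√(139 mH · 146 nF) = 7020 rad/s.
ζ = (R/2)·√(C/L) = (280/2)·√(146 nF/139 mH) = 0.143.
ω_d = ω_n√(1−ζ²) = 6950 rad/s.

ω_d ≈ 6950 rad/s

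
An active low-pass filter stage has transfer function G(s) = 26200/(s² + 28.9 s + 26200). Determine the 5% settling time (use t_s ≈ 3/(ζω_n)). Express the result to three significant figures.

t_s ≈ 0.208 s

Comparing the denominator to s² + 2ζω_n s + ω_n²: ω_n = √26200 = 162 rad/s, and 2ζω_n = 28.9 so ζ = 28.9/(2·162) = 0.0893.
t_s ≈ 3/(ζω_n) = 3/(0.0893·162) = 0.208 s.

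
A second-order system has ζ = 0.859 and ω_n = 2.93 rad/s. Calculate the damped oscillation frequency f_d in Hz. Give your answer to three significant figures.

ω_d = ω_n√(1−ζ²) = 2.93·√0.262 = 1.50 rad/s.
f_d = ω_d/(2π) = 0.239 Hz.

f_d ≈ 0.239 Hz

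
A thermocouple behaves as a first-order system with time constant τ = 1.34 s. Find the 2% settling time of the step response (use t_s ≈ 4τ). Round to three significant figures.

t_s ≈ 4τ = 5.36 s.

t_s ≈ 5.36 s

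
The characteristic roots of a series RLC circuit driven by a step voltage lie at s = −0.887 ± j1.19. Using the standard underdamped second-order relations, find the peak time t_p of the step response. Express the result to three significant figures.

t_p ≈ 2.64 s

t_p = π/ω_d with ω_d = 1.19 (the imaginary part), so t_p = 2.64 s.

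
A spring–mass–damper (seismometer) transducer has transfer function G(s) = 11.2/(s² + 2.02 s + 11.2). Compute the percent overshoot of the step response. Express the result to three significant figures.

%OS ≈ 37.0%

Comparing the denominator to s² + 2ζω_n s + ω_n²: ω_n = √11.2 = 3.35 rad/s, and 2ζω_n = 2.02 so ζ = 2.02/(2·3.35) = 0.302.
%OS = 100·exp(−πζ/√(1−ζ²)) = 37.0%.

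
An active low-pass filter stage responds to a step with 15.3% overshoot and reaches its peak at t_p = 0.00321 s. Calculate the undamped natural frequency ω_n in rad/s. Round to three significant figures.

From the overshoot, ζ = −ln(OS)/√(π²+ln²(OS)) = 0.513.
From t_p = π/ω_d, ω_d = π/0.00321 = 979 rad/s, so ω_n = ω_d/√(1−ζ²) = 1140 rad/s.

ω_n ≈ 1140 rad/s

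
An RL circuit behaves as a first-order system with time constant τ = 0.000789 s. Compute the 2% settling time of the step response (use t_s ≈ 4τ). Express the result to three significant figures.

t_s ≈ 0.00316 s

t_s ≈ 4τ = 0.00316 s.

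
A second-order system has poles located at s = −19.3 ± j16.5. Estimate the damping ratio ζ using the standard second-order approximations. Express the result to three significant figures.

|pole| = ω_n = √(19.3² + 16.5²) = 25.4 rad/s; ζ = cos θ = σ/ω_n = 0.760.

ζ ≈ 0.760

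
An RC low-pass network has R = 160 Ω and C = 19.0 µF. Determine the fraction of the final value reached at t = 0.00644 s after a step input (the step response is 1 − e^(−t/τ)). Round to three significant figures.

y/y_∞ ≈ 0.880

τ = RC = 160 × 19.0 µF = 0.00304 s.
y(t)/y_∞ = 1 − e^(−t/τ) = 1 − e^(−0.00644/0.00304) = 1 − e^(−2.12) = 0.880.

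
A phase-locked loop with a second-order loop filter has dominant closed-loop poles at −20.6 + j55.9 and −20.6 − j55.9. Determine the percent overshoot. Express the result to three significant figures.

%OS ≈ 31.4%

|pole| = ω_n = √(20.6² + 55.9²) = 59.6 rad/s; ζ = cos θ = σ/ω_n = 0.346.
Overshoot: exp(−π·0.346/√(1−0.346²)) = 0.314, i.e. 31.4%.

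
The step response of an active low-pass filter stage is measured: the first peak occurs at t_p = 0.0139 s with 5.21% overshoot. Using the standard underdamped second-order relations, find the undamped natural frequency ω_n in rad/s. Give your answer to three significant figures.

The overshoot fixes ζ = −ln(OS)/√(π²+ln²(OS)) = 0.685.
From t_p = π/ω_d, ω_d = π/0.0139 = 226 rad/s, so ω_n = ω_d/√(1−ζ²) = 310 rad/s.

ω_n ≈ 310 rad/s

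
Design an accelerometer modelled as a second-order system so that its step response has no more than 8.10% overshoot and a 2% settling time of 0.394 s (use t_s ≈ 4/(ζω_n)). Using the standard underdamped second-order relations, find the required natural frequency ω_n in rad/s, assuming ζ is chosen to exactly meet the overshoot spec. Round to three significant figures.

Inverting the overshoot relation: ζ = |ln 0.0810|/√(π² + ln²0.0810) = 0.625.
Then ω_n = 4/(ζ t_s) = 4/(0.625 × 0.394) = 16.3 rad/s.

ω_n ≈ 16.3 rad/s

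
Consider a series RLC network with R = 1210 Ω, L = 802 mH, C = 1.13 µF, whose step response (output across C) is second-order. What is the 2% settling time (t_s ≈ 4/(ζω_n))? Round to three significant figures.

For a series RLC circuit (capacitor voltage as output), ω_n = 1/√(LC) = 1/√(802 mH · 1.13 µF) = 1050 rad/s.
ζ = (R/2)·√(C/L) = (1210/2)·√(1.13 µF/802 mH) = 0.718.
t_s ≈ 4/(ζω_n) = 0.00530 s.

t_s ≈ 0.00530 s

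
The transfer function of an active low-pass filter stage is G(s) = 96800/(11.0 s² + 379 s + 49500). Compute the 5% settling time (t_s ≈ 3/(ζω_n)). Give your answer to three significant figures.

Dividing through by 11.0: denominator becomes s² + 34.45 s + 4500.
So ω_n = √4500 = 67.1 rad/s and ζ = 34.45/(2·67.1) = 0.257.
t_s ≈ 3/(ζω_n) = 0.174 s.

t_s ≈ 0.174 s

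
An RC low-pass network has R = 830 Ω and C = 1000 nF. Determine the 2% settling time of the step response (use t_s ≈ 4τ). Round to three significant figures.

τ = RC = 830 × 1000 nF = 0.000830 s.
t_s ≈ 4τ = 0.00332 s.

t_s ≈ 0.00332 s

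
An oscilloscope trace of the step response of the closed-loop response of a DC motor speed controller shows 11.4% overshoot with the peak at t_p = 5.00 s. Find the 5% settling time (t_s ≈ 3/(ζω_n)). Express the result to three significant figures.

From the overshoot, ζ = −ln(OS)/√(π²+ln²(OS)) = 0.569.
t_p = π/ω_d ⇒ ω_d = 0.628 rad/s; then ω_n = ω_d/√(1−ζ²) = 0.764 rad/s.
t_s ≈ 3/(ζω_n) = 3/(0.569·0.764) = 6.91 s.

t_s ≈ 6.91 s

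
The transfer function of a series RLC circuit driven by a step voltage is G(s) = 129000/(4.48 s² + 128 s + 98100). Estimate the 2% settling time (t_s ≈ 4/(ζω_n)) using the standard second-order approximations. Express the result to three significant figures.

t_s ≈ 0.280 s

Dividing through by 4.48: denominator becomes s² + 28.57 s + 21900.
So ω_n = √21900 = 148 rad/s and ζ = 28.57/(2·148) = 0.0965.
t_s ≈ 4/(ζω_n) = 0.280 s.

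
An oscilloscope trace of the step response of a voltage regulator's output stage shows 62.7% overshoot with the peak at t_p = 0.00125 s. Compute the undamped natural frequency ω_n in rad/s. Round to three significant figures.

The overshoot fixes ζ = −ln(OS)/√(π²+ln²(OS)) = 0.147.
t_p = π/ω_d ⇒ ω_d = 2510 rad/s; then ω_n = ω_d/√(1−ζ²) = 2540 rad/s.

ω_n ≈ 2540 rad/s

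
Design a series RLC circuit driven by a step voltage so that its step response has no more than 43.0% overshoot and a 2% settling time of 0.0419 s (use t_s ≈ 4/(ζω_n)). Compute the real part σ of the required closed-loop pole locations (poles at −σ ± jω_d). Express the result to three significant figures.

σ ≈ 95.5

The settling-time spec alone fixes σ = ζω_n = 4/t_s = 4/0.0419 = 95.5.
(Overshoot then fixes ζ = 0.259 and hence ω_d = σ·√(1−ζ²)/ζ = 355 rad/s.)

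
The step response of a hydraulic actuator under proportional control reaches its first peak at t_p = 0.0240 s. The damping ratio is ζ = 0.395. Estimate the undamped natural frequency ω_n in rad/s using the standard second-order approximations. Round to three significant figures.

ω_n ≈ 142 rad/s

Peak time t_p = π/ω_d, so ω_d = π/t_p = π/0.0240 = 131 rad/s.
ω_n = ω_d/√(1−ζ²) = 131/√0.844 = 142 rad/s.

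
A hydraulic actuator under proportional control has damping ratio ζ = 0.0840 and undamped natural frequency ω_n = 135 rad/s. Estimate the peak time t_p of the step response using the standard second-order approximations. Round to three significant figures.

t_p ≈ 0.0234 s

The damped frequency is ω_d = ω_n√(1−ζ²) = 135·√(1−0.00706) = 135 rad/s.
Peak time t_p = π/ω_d = π/135 = 0.0234 s.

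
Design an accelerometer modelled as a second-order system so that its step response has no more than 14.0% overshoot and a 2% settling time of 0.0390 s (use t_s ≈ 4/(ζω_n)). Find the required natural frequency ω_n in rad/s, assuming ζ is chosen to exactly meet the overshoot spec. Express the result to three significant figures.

Inverting the overshoot relation: ζ = |ln 0.140|/√(π² + ln²0.140) = 0.531.
Then ω_n = 4/(ζ t_s) = 4/(0.531 × 0.0390) = 193 rad/s.

ω_n ≈ 193 rad/s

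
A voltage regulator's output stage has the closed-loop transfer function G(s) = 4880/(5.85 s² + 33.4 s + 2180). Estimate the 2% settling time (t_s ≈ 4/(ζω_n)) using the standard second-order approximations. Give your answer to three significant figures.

t_s ≈ 1.40 s

Dividing through by 5.85: denominator becomes s² + 5.709 s + 372.6.
So ω_n = √372.6 = 19.3 rad/s and ζ = 5.709/(2·19.3) = 0.148.
t_s ≈ 4/(ζω_n) = 1.40 s.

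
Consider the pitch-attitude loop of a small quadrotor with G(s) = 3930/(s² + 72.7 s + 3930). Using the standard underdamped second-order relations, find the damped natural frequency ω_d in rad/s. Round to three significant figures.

ω_d ≈ 51.1 rad/s

ω_n = √3930 = 62.7 rad/s; ζ = 72.7/(2·62.7) = 0.580.
ω_d = ω_n√(1−ζ²) = 51.1 rad/s.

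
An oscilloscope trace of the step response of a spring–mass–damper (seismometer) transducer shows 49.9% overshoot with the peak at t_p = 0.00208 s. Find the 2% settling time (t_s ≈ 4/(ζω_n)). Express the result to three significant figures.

The overshoot fixes ζ = −ln(OS)/√(π²+ln²(OS)) = 0.216.
t_p = π/ω_d ⇒ ω_d = 1510 rad/s; then ω_n = ω_d/√(1−ζ²) = 1550 rad/s.
t_s ≈ 4/(ζω_n) = 4/(0.216·1550) = 0.0120 s.

t_s ≈ 0.0120 s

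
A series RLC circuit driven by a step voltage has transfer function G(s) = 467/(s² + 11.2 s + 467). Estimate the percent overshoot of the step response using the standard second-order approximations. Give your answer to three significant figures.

%OS ≈ 43.0%

Matching coefficients with s² + 2ζω_n s + ω_n² gives ω_n² = 467 ⇒ ω_n = 21.6 rad/s, and ζ = 11.2/(2ω_n) = 0.259.
%OS = 100 e^{−πζ/√(1−ζ²)} with ζ = 0.259 gives 43.0%.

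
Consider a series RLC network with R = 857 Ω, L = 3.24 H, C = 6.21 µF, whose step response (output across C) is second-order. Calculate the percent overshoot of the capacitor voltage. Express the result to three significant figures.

%OS ≈ 9.88%

For a series RLC circuit (capacitor voltage as output), ω_n = 1/√(LC) = 1/√(3.24 H · 6.21 µF) = 223 rad/s.
ζ = (R/2)·√(C/L) = (857/2)·√(6.21 µF/3.24 H) = 0.593.
%OS = 100 e^{−πζ/√(1−ζ²)} with ζ = 0.593 gives 9.88%.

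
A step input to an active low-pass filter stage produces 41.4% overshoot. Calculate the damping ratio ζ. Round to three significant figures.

From %OS = 100·exp(−πζ/√(1−ζ²)), invert to get ζ = −ln(OS)/√(π² + ln²(OS)) with OS = 0.414.
−ln 0.414 = 0.8819, so ζ = 0.8819/√(π² + 0.7777) = 0.270.

ζ ≈ 0.270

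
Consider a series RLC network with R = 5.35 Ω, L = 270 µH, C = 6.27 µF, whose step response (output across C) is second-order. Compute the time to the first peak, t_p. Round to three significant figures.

t_p ≈ 0.000142 s

For a series RLC circuit (capacitor voltage as output), ω_n = 1/√(LC) = 1/√(270 µH · 6.27 µF) = 24300 rad/s.
ζ = (R/2)·√(C/L) = (5.35/2)·√(6.27 µF/270 µH) = 0.408.
The damped frequency ω_d = ω_n√(1−ζ²) = 22200 rad/s. t_p = π/ω_d = 0.000142 s.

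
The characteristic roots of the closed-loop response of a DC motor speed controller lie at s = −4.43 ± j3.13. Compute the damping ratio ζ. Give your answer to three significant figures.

With σ = 4.43, ω_d = 3.13: ω_n = √(σ²+ω_d²) = 5.42 rad/s, ζ = σ/ω_n = 0.817.

ζ ≈ 0.817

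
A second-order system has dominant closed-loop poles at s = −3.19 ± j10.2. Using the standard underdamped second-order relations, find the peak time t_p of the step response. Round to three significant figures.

t_p ≈ 0.308 s

t_p = π/ω_d with ω_d = 10.2 (the imaginary part), so t_p = 0.308 s.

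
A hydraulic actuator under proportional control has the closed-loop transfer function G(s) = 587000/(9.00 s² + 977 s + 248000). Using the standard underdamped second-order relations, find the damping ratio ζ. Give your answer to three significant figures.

Dividing through by 9.00: denominator becomes s² + 108.6 s + 27560.
So ω_n = √27560 = 166 rad/s and ζ = 108.6/(2·166) = 0.327.

ζ ≈ 0.327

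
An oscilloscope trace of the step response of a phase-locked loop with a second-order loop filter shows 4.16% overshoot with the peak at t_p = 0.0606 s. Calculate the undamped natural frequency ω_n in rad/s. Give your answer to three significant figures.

From the overshoot, ζ = −ln(OS)/√(π²+ln²(OS)) = 0.711.
From t_p = π/ω_d, ω_d = π/0.0606 = 51.8 rad/s, so ω_n = ω_d/√(1−ζ²) = 73.8 rad/s.

ω_n ≈ 73.8 rad/s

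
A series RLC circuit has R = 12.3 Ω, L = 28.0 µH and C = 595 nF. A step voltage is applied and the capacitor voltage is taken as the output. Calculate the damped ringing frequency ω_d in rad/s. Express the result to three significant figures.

ω_d ≈ 109000 rad/s

For a series RLC circuit (capacitor voltage as output), ω_n = 1/√(LC) = 1/√(28.0 µH · 595 nF) = 245000 rad/s.
ζ = (R/2)·√(C/L) = (12.3/2)·√(595 nF/28.0 µH) = 0.897.
ω_d = 245000·√(1 − 0.897²) = 109000 rad/s.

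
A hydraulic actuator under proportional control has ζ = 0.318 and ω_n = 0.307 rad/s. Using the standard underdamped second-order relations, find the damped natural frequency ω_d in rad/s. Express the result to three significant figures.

ω_d = ω_n√(1−ζ²) = 0.307·√0.899 = 0.291 rad/s.

ω_d ≈ 0.291 rad/s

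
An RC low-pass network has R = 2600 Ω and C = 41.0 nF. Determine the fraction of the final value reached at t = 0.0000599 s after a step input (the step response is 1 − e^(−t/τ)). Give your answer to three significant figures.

y/y_∞ ≈ 0.430

τ = RC = 2600 × 41.0 nF = 0.000107 s.
y(t)/y_∞ = 1 − e^(−t/τ) = 1 − e^(−0.0000599/0.000107) = 1 − e^(−0.562) = 0.430.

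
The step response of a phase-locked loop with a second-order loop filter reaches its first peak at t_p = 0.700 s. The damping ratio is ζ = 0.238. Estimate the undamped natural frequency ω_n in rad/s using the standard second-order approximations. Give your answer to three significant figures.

Peak time t_p = π/ω_d, so ω_d = π/t_p = π/0.700 = 4.49 rad/s.
ω_n = ω_d/√(1−ζ²) = 4.49/√0.943 = 4.62 rad/s.

ω_n ≈ 4.62 rad/s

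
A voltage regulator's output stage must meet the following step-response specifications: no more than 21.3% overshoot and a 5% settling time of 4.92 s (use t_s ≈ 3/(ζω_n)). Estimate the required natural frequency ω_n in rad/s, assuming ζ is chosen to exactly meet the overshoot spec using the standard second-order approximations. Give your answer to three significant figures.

Inverting the overshoot relation: ζ = |ln 0.213|/√(π² + ln²0.213) = 0.442.
Then ω_n = 3/(ζ t_s) = 3/(0.442 × 4.92) = 1.38 rad/s.

ω_n ≈ 1.38 rad/s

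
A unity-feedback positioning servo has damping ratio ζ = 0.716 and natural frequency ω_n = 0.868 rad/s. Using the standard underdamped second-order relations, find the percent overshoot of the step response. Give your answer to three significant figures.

For an underdamped second-order system, %OS = 100·exp(−πζ/√(1−ζ²)).
πζ/√(1−ζ²) = π·0.716/√(1−0.513) = 3.222, so %OS = 100·e^(−3.222) = 3.99%.

%OS ≈ 3.99%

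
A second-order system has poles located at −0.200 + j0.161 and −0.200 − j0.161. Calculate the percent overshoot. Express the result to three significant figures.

%OS ≈ 2.02%

The poles are at −σ ± jω_d with σ = 0.200 and ω_d = 0.161, so ω_n = √(σ²+ω_d²) = 0.257 rad/s and ζ = σ/ω_n = 0.779.
%OS = 100·exp(−πζ/√(1−ζ²)) = 2.02%.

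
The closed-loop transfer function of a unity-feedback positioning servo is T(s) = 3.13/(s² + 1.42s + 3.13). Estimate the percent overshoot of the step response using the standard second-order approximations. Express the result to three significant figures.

%OS ≈ 25.2%

Comparing the denominator to s² + 2ζω_n s + ω_n²: ω_n = √3.13 = 1.77 rad/s, and 2ζω_n = 1.42 so ζ = 1.42/(2·1.77) = 0.401.
%OS = 100 e^{−πζ/√(1−ζ²)} with ζ = 0.401 gives 25.2%.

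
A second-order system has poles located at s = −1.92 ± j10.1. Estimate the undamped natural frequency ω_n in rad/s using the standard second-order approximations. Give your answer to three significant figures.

The poles are at −σ ± jω_d with σ = 1.92 and ω_d = 10.1, so ω_n = √(σ²+ω_d²) = 10.3 rad/s and ζ = σ/ω_n = 0.187.

ω_n ≈ 10.3 rad/s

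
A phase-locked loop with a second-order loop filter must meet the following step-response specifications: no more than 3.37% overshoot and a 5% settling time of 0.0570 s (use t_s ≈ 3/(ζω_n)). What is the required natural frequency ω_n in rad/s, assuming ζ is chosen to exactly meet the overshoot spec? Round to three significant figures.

Inverting the overshoot relation: ζ = |ln 0.0337|/√(π² + ln²0.0337) = 0.733.
Then ω_n = 3/(ζ t_s) = 3/(0.733 × 0.0570) = 71.8 rad/s.

ω_n ≈ 71.8 rad/s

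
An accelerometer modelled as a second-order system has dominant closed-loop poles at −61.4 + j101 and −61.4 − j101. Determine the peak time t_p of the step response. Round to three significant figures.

t_p ≈ 0.0311 s

t_p = π/ω_d with ω_d = 101 (the imaginary part), so t_p = 0.0311 s.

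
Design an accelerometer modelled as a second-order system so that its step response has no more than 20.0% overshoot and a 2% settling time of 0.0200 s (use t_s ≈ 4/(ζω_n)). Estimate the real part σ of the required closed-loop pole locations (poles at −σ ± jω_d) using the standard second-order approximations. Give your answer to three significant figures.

σ ≈ 200

The settling-time spec alone fixes σ = ζω_n = 4/t_s = 4/0.0200 = 200.
(Overshoot then fixes ζ = 0.456 and hence ω_d = σ·√(1−ζ²)/ζ = 390 rad/s.)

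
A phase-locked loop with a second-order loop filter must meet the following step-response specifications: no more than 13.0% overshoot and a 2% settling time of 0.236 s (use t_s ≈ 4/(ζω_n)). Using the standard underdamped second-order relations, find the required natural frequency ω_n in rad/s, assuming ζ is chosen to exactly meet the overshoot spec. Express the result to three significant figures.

ζ = −ln(OS)/√(π² + (ln OS)²). With OS = 0.130, ln OS = −2.040 and ζ = 2.040/3.746 = 0.545.
Then ω_n = 4/(ζ t_s) = 4/(0.545 × 0.236) = 31.1 rad/s.

ω_n ≈ 31.1 rad/s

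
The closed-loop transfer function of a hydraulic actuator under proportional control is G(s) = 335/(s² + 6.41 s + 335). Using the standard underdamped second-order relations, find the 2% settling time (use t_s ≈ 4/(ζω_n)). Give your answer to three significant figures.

t_s ≈ 1.25 s

Matching coefficients with s² + 2ζω_n s + ω_n² gives ω_n² = 335 ⇒ ω_n = 18.3 rad/s, and ζ = 6.41/(2ω_n) = 0.175.
t_s ≈ 4/(ζω_n) = 4/(0.175·18.3) = 1.25 s.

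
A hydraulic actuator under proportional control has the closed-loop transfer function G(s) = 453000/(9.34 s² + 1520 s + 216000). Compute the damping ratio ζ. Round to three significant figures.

ζ ≈ 0.535

Dividing through by 9.34: denominator becomes s² + 162.7 s + 23130.
So ω_n = √23130 = 152 rad/s and ζ = 162.7/(2·152) = 0.535.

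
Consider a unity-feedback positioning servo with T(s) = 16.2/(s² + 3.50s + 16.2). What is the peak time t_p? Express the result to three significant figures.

ω_n = √16.2 = 4.02 rad/s; ζ = 3.50/(2·4.02) = 0.435.
The damped frequency ω_d = ω_n√(1−ζ²) = 3.62 rad/s. Then t_p = π/ω_d = 0.867 s.

t_p ≈ 0.867 s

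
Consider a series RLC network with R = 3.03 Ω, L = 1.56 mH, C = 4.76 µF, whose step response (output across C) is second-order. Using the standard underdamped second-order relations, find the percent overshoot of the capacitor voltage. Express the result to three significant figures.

%OS ≈ 76.8%

For a series RLC circuit (capacitor voltage as output), ω_n = 1/√(LC) = 1/√(1.56 mH · 4.76 µF) = 11600 rad/s.
ζ = (R/2)·√(C/L) = (3.03/2)·√(4.76 µF/1.56 mH) = 0.0837.
%OS = 100 e^{−πζ/√(1−ζ²)} with ζ = 0.0837 gives 76.8%.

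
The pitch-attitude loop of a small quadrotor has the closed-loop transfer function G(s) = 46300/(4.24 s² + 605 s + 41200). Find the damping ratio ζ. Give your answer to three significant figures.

Dividing through by 4.24: denominator becomes s² + 142.7 s + 9717.
So ω_n = √9717 = 98.6 rad/s and ζ = 142.7/(2·98.6) = 0.724.

ζ ≈ 0.724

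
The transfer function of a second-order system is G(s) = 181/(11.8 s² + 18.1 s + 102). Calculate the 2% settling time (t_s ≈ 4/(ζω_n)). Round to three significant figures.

Dividing through by 11.8: denominator becomes s² + 1.534 s + 8.644.
So ω_n = √8.644 = 2.94 rad/s and ζ = 1.534/(2·2.94) = 0.261.
t_s ≈ 4/(ζω_n) = 5.22 s.

t_s ≈ 5.22 s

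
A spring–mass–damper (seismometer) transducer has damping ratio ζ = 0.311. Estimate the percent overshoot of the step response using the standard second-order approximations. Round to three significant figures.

%OS ≈ 35.8%

For an underdamped second-order system, %OS = 100·exp(−πζ/√(1−ζ²)).
πζ/√(1−ζ²) = π·0.311/√(1−0.0967) = 1.028, so %OS = 100·e^(−1.028) = 35.8%.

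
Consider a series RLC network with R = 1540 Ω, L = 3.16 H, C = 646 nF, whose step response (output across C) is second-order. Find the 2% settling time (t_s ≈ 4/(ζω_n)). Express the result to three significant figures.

t_s ≈ 0.0164 s

For a series RLC circuit (capacitor voltage as output), ω_n = 1/√(LC) = 1/√(3.16 H · 646 nF) = 700 rad/s.
ζ = (R/2)·√(C/L) = (1540/2)·√(646 nF/3.16 H) = 0.348.
t_s ≈ 4/(ζω_n) = 0.0164 s.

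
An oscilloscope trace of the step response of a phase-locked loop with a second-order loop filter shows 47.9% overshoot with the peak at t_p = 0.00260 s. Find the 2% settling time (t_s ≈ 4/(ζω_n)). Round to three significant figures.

From the overshoot, ζ = −ln(OS)/√(π²+ln²(OS)) = 0.228.
t_p = π/ω_d ⇒ ω_d = 1210 rad/s; then ω_n = ω_d/√(1−ζ²) = 1240 rad/s.
t_s ≈ 4/(ζω_n) = 4/(0.228·1240) = 0.0141 s.

t_s ≈ 0.0141 s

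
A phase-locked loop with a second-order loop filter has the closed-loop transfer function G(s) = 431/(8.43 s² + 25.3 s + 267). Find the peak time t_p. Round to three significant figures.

t_p ≈ 0.579 s

Dividing through by 8.43: denominator becomes s² + 3.001 s + 31.67.
So ω_n = √31.67 = 5.63 rad/s and ζ = 3.001/(2·5.63) = 0.267.
ω_d = 5.63·√(1 − 0.267²) = 5.42 rad/s. t_p = π/ω_d = 0.579 s.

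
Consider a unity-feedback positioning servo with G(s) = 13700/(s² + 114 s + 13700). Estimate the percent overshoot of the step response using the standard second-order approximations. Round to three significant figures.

%OS ≈ 17.3%

Matching coefficients with s² + 2ζω_n s + ω_n² gives ω_n² = 13700 ⇒ ω_n = 117 rad/s, and ζ = 114/(2ω_n) = 0.487.
Overshoot: exp(−π·0.487/√(1−0.487²)) = 0.173, i.e. 17.3%.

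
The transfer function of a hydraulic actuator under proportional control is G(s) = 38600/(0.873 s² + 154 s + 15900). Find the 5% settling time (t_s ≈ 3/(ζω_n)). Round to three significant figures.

t_s ≈ 0.0340 s

Dividing through by 0.873: denominator becomes s² + 176.4 s + 18210.
So ω_n = √18210 = 135 rad/s and ζ = 176.4/(2·135) = 0.654.
t_s ≈ 3/(ζω_n) = 0.0340 s.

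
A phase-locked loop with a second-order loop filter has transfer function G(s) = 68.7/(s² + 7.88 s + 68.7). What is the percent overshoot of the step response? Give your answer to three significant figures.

%OS ≈ 18.3%

Comparing the denominator to s² + 2ζω_n s + ω_n²: ω_n = √68.7 = 8.29 rad/s, and 2ζω_n = 7.88 so ζ = 7.88/(2·8.29) = 0.475.
%OS = 100·exp(−πζ/√(1−ζ²)) = 18.3%.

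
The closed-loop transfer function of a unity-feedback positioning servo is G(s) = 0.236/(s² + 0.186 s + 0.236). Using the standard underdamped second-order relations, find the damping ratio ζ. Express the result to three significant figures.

ω_n = √0.236 = 0.486 rad/s; ζ = 0.186/(2·0.486) = 0.191.

ζ ≈ 0.191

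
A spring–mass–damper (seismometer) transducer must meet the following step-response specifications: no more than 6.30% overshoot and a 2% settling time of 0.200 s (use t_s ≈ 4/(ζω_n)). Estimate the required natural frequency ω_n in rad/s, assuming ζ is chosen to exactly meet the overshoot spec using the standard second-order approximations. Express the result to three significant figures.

ω_n ≈ 30.3 rad/s

Inverting the overshoot relation: ζ = |ln 0.0630|/√(π² + ln²0.0630) = 0.661.
Then ω_n = 4/(ζ t_s) = 4/(0.661 × 0.200) = 30.3 rad/s.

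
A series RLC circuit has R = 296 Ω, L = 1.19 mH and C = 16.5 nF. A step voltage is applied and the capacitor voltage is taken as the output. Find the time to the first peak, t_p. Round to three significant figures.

t_p ≈ 0.0000167 s

For a series RLC circuit (capacitor voltage as output), ω_n = 1/√(LC) = 1/√(1.19 mH · 16.5 nF) = 226000 rad/s.
ζ = (R/2)·√(C/L) = (296/2)·√(16.5 nF/1.19 mH) = 0.551.
ω_d = ω_n√(1−ζ²) = 188000 rad/s. t_p = π/ω_d = 0.0000167 s.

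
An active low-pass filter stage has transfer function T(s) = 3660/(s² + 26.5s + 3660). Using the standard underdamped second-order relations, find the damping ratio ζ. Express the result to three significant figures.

ζ ≈ 0.219

Comparing the denominator to s² + 2ζω_n s + ω_n²: ω_n = √3660 = 60.5 rad/s, and 2ζω_n = 26.5 so ζ = 26.5/(2·60.5) = 0.219.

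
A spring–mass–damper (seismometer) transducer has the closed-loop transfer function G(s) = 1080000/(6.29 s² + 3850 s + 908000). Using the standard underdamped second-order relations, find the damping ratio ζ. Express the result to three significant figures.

Dividing through by 6.29: denominator becomes s² + 612.1 s + 144400.
So ω_n = √144400 = 380 rad/s and ζ = 612.1/(2·380) = 0.805.

ζ ≈ 0.805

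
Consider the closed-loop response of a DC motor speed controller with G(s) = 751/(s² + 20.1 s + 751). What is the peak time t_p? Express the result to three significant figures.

t_p ≈ 0.123 s

Comparing the denominator to s² + 2ζω_n s + ω_n²: ω_n = √751 = 27.4 rad/s, and 2ζω_n = 20.1 so ζ = 20.1/(2·27.4) = 0.367.
ω_d = 27.4·√(1 − 0.367²) = 25.5 rad/s. Then t_p = π/ω_d = 0.123 s.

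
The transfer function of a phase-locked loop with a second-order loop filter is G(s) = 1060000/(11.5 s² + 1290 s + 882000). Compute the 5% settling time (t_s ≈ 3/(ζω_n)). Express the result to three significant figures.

Dividing through by 11.5: denominator becomes s² + 112.2 s + 76700.
So ω_n = √76700 = 277 rad/s and ζ = 112.2/(2·277) = 0.203.
t_s ≈ 3/(ζω_n) = 0.0535 s.

t_s ≈ 0.0535 s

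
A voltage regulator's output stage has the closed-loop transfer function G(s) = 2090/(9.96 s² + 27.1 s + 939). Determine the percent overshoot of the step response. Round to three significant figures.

%OS ≈ 64.1%

Dividing through by 9.96: denominator becomes s² + 2.721 s + 94.28.
So ω_n = √94.28 = 9.71 rad/s and ζ = 2.721/(2·9.71) = 0.140.
Overshoot: exp(−π·0.140/√(1−0.140²)) = 0.641, i.e. 64.1%.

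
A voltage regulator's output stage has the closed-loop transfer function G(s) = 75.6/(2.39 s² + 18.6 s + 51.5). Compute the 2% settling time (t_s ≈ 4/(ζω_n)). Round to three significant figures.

t_s ≈ 1.03 s

Dividing through by 2.39: denominator becomes s² + 7.782 s + 21.55.
So ω_n = √21.55 = 4.64 rad/s and ζ = 7.782/(2·4.64) = 0.838.
t_s ≈ 4/(ζω_n) = 1.03 s.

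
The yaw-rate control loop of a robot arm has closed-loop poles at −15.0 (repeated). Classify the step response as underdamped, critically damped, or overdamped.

Since there is a repeated negative-real pole, the response is critically damped.

critically damped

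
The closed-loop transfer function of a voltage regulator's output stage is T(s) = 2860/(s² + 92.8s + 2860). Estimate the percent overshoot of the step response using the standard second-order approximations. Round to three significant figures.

ω_n = √2860 = 53.5 rad/s; ζ = 92.8/(2·53.5) = 0.868.
%OS = 100·exp(−πζ/√(1−ζ²)) = 0.416%.

%OS ≈ 0.416%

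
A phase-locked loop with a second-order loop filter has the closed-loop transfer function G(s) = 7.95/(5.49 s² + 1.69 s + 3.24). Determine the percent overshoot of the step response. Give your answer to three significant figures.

%OS ≈ 52.6%

Dividing through by 5.49: denominator becomes s² + 0.3078 s + 0.5902.
So ω_n = √0.5902 = 0.768 rad/s and ζ = 0.3078/(2·0.768) = 0.200.
%OS = 100 e^{−πζ/√(1−ζ²)} with ζ = 0.200 gives 52.6%.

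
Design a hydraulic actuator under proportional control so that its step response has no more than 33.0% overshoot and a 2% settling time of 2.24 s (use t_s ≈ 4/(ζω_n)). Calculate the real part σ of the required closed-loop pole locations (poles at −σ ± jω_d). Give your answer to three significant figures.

The settling-time spec alone fixes σ = ζω_n = 4/t_s = 4/2.24 = 1.79.
(Overshoot then fixes ζ = 0.333 and hence ω_d = σ·√(1−ζ²)/ζ = 5.06 rad/s.)

σ ≈ 1.79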